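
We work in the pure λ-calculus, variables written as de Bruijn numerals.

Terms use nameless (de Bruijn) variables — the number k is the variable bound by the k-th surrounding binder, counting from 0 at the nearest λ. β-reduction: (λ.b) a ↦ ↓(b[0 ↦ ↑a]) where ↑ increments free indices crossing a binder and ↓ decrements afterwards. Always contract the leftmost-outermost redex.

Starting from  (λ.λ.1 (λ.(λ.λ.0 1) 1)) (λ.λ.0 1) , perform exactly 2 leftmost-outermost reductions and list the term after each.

Answer: after 2 steps: λ.λ.0 (λ.(λ.λ.0 1) 2)

Reduction:
  start: (λ.λ.1 (λ.(λ.λ.0 1) 1)) (λ.λ.0 1)
  step 1: λ.(λ.λ.0 1) (λ.(λ.λ.0 1) 1)
  step 2: λ.λ.0 (λ.(λ.λ.0 1) 2)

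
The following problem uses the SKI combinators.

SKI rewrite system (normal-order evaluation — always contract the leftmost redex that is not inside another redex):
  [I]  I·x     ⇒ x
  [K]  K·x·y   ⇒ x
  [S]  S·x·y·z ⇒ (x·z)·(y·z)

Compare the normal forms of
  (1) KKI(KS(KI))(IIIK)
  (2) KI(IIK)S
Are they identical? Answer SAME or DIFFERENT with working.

Term A:
  start: KKI(KS(KI))(IIIK)
  step 1: K(KS(KI))(IIIK)
  step 2: KS(KI)
  step 3: S

Term B:
  start: KI(IIK)S
  step 1: IS
  step 2: S

Answer: SAME — A ⇓ S, B ⇓ S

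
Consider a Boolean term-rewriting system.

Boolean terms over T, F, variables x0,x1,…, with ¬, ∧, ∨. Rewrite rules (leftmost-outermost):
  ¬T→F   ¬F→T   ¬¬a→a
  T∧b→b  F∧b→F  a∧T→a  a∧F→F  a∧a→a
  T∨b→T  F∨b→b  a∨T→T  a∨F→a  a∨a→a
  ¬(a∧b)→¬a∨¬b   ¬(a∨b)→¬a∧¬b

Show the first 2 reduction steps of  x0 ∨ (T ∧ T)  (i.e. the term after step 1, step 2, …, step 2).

Answer: after 2 steps: T

Derivation:
  start: x0 ∨ (T ∧ T)
  step 1: x0 ∨ T
  step 2: T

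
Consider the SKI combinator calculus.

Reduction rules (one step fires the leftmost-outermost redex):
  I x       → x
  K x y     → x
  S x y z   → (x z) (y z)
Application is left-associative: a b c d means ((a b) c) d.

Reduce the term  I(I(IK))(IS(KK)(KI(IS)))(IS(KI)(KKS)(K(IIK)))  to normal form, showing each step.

Answer: normal form = S(KK)I  (in 6 steps)

Reduction:
  start: I(I(IK))(IS(KK)(KI(IS)))(IS(KI)(KKS)(K(IIK)))
  →1  I(IK)(IS(KK)(KI(IS)))(IS(KI)(KKS)(K(IIK)))
  →2  IK(IS(KK)(KI(IS)))(IS(KI)(KKS)(K(IIK)))
  →3  K(IS(KK)(KI(IS)))(IS(KI)(KKS)(K(IIK)))
  →4  IS(KK)(KI(IS))
  →5  S(KK)(KI(IS))
  →6  S(KK)I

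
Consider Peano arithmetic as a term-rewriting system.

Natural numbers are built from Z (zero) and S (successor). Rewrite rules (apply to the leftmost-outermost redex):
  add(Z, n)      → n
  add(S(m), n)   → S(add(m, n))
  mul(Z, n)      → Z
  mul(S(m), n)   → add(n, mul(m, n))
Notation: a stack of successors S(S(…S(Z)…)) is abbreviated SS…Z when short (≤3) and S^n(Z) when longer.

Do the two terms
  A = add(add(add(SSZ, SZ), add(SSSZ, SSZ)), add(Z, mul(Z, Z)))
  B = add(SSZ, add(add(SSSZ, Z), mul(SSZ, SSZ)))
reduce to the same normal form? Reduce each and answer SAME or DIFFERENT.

Answer: DIFFERENT — A ⇓ S^8(Z), B ⇓ S^9(Z)

Reduction:
Term A:
  start: add(add(add(SSZ, SZ), add(SSSZ, SSZ)), add(Z, mul(Z, Z)))
  step 1: add(add(S(add(SZ, SZ)), add(SSSZ, SSZ)), add(Z, mul(Z, Z)))
  step 2: add(S(add(add(SZ, SZ), add(SSSZ, SSZ))), add(Z, mul(Z, Z)))
  step 3: S(add(add(add(SZ, SZ), add(SSSZ, SSZ)), add(Z, mul(Z, Z))))
  step 4: S(add(add(S(add(Z, SZ)), add(SSSZ, SSZ)), add(Z, mul(Z, Z))))
  step 5: S(add(S(add(add(Z, SZ), add(SSSZ, SSZ))), add(Z, mul(Z, Z))))
  step 6: S(S(add(add(add(Z, SZ), add(SSSZ, SSZ)), add(Z, mul(Z, Z)))))
  step 7: S(S(add(add(SZ, add(SSSZ, SSZ)), add(Z, mul(Z, Z)))))
  step 8: S(S(add(S(add(Z, add(SSSZ, SSZ))), add(Z, mul(Z, Z)))))
  step 9: S(S(S(add(add(Z, add(SSSZ, SSZ)), add(Z, mul(Z, Z))))))
  step 10: S(S(S(add(add(SSSZ, SSZ), add(Z, mul(Z, Z))))))
  step 11: S(S(S(add(S(add(SSZ, SSZ)), add(Z, mul(Z, Z))))))
  step 12: S(S(S(S(add(add(SSZ, SSZ), add(Z, mul(Z, Z)))))))
  step 13: S(S(S(S(add(S(add(SZ, SSZ)), add(Z, mul(Z, Z)))))))
  step 14: S(S(S(S(S(add(add(SZ, SSZ), add(Z, mul(Z, Z))))))))
  step 15: S(S(S(S(S(add(S(add(Z, SSZ)), add(Z, mul(Z, Z))))))))
  step 16: S(S(S(S(S(S(add(add(Z, SSZ), add(Z, mul(Z, Z)))))))))
  step 17: S(S(S(S(S(S(add(SSZ, add(Z, mul(Z, Z)))))))))
  step 18: S(S(S(S(S(S(S(add(SZ, add(Z, mul(Z, Z))))))))))
  step 19: S(S(S(S(S(S(S(S(add(Z, add(Z, mul(Z, Z)))))))))))
  step 20: S(S(S(S(S(S(S(S(add(Z, mul(Z, Z))))))))))
  step 21: S(S(S(S(S(S(S(S(mul(Z, Z)))))))))
  step 22: S^8(Z)

Term B:
  start: add(SSZ, add(add(SSSZ, Z), mul(SSZ, SSZ)))
  step 1: S(add(SZ, add(add(SSSZ, Z), mul(SSZ, SSZ))))
  step 2: S(S(add(Z, add(add(SSSZ, Z), mul(SSZ, SSZ)))))
  step 3: S(S(add(add(SSSZ, Z), mul(SSZ, SSZ))))
  step 4: S(S(add(S(add(SSZ, Z)), mul(SSZ, SSZ))))
  step 5: S(S(S(add(add(SSZ, Z), mul(SSZ, SSZ)))))
  step 6: S(S(S(add(S(add(SZ, Z)), mul(SSZ, SSZ)))))
  step 7: S(S(S(S(add(add(SZ, Z), mul(SSZ, SSZ))))))
  step 8: S(S(S(S(add(S(add(Z, Z)), mul(SSZ, SSZ))))))
  step 9: S(S(S(S(S(add(add(Z, Z), mul(SSZ, SSZ)))))))
  step 10: S(S(S(S(S(add(Z, mul(SSZ, SSZ)))))))
  step 11: S(S(S(S(S(mul(SSZ, SSZ))))))
  step 12: S(S(S(S(S(add(SSZ, mul(SZ, SSZ)))))))
  step 13: S(S(S(S(S(S(add(SZ, mul(SZ, SSZ))))))))
  step 14: S(S(S(S(S(S(S(add(Z, mul(SZ, SSZ)))))))))
  step 15: S(S(S(S(S(S(S(mul(SZ, SSZ))))))))
  step 16: S(S(S(S(S(S(S(add(SSZ, mul(Z, SSZ)))))))))
  step 17: S(S(S(S(S(S(S(S(add(SZ, mul(Z, SSZ))))))))))
  step 18: S(S(S(S(S(S(S(S(S(add(Z, mul(Z, SSZ)))))))))))
  step 19: S(S(S(S(S(S(S(S(S(mul(Z, SSZ))))))))))
  step 20: S^9(Z)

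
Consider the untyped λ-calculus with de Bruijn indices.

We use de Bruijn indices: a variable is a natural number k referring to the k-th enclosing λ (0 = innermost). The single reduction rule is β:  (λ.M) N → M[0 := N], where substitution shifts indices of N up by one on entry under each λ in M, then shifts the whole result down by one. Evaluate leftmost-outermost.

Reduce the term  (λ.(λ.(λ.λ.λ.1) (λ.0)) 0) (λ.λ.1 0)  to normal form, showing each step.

  start: (λ.(λ.(λ.λ.λ.1) (λ.0)) 0) (λ.λ.1 0)
  →1  (λ.(λ.λ.λ.1) (λ.0)) (λ.λ.1 0)
  →2  (λ.λ.λ.1) (λ.0)
  →3  λ.λ.1

Answer: normal form = λ.λ.1  (in 3 steps)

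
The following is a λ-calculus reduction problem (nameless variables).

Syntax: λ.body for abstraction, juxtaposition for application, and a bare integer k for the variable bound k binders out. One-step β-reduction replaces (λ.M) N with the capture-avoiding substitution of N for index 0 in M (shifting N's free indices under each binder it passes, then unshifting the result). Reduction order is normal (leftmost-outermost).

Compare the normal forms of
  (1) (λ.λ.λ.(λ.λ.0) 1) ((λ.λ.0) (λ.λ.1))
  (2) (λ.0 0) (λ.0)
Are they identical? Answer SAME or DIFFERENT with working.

Term A:
  start: (λ.λ.λ.(λ.λ.0) 1) ((λ.λ.0) (λ.λ.1))
  [1] λ.λ.(λ.λ.0) 1
  [2] λ.λ.λ.0

Term B:
  start: (λ.0 0) (λ.0)
  [1] (λ.0) (λ.0)
  [2] λ.0

Answer: DIFFERENT — A ⇓ λ.λ.λ.0, B ⇓ λ.0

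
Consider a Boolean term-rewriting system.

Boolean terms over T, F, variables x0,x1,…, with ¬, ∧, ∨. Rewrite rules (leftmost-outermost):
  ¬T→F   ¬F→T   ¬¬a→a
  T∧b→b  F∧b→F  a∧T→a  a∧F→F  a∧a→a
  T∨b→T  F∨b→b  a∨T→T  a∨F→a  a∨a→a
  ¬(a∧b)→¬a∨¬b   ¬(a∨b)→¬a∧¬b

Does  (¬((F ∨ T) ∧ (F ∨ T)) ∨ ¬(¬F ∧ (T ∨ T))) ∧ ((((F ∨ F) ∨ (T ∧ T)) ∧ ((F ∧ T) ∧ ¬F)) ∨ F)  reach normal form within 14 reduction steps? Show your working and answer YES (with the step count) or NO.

Answer: YES — reaches normal form F in 14 ≤ 14 steps

Reduction:
  start: (¬((F ∨ T) ∧ (F ∨ T)) ∨ ¬(¬F ∧ (T ∨ T))) ∧ ((((F ∨ F) ∨ (T ∧ T)) ∧ ((F ∧ T) ∧ ¬F)) ∨ F)
  step 1: ((¬(F ∨ T) ∨ ¬(F ∨ T)) ∨ ¬(¬F ∧ (T ∨ T))) ∧ ((((F ∨ F) ∨ (T ∧ T)) ∧ ((F ∧ T) ∧ ¬F)) ∨ F)
  step 2: (¬(F ∨ T) ∨ ¬(¬F ∧ (T ∨ T))) ∧ ((((F ∨ F) ∨ (T ∧ T)) ∧ ((F ∧ T) ∧ ¬F)) ∨ F)
  step 3: ((¬F ∧ ¬T) ∨ ¬(¬F ∧ (T ∨ T))) ∧ ((((F ∨ F) ∨ (T ∧ T)) ∧ ((F ∧ T) ∧ ¬F)) ∨ F)
  step 4: ((T ∧ ¬T) ∨ ¬(¬F ∧ (T ∨ T))) ∧ ((((F ∨ F) ∨ (T ∧ T)) ∧ ((F ∧ T) ∧ ¬F)) ∨ F)
  step 5: (¬T ∨ ¬(¬F ∧ (T ∨ T))) ∧ ((((F ∨ F) ∨ (T ∧ T)) ∧ ((F ∧ T) ∧ ¬F)) ∨ F)
  step 6: (F ∨ ¬(¬F ∧ (T ∨ T))) ∧ ((((F ∨ F) ∨ (T ∧ T)) ∧ ((F ∧ T) ∧ ¬F)) ∨ F)
  step 7: ¬(¬F ∧ (T ∨ T)) ∧ ((((F ∨ F) ∨ (T ∧ T)) ∧ ((F ∧ T) ∧ ¬F)) ∨ F)
  step 8: (¬¬F ∨ ¬(T ∨ T)) ∧ ((((F ∨ F) ∨ (T ∧ T)) ∧ ((F ∧ T) ∧ ¬F)) ∨ F)
  step 9: (F ∨ ¬(T ∨ T)) ∧ ((((F ∨ F) ∨ (T ∧ T)) ∧ ((F ∧ T) ∧ ¬F)) ∨ F)
  step 10: ¬(T ∨ T) ∧ ((((F ∨ F) ∨ (T ∧ T)) ∧ ((F ∧ T) ∧ ¬F)) ∨ F)
  step 11: (¬T ∧ ¬T) ∧ ((((F ∨ F) ∨ (T ∧ T)) ∧ ((F ∧ T) ∧ ¬F)) ∨ F)
  step 12: ¬T ∧ ((((F ∨ F) ∨ (T ∧ T)) ∧ ((F ∧ T) ∧ ¬F)) ∨ F)
  step 13: F ∧ ((((F ∨ F) ∨ (T ∧ T)) ∧ ((F ∧ T) ∧ ¬F)) ∨ F)
  step 14: F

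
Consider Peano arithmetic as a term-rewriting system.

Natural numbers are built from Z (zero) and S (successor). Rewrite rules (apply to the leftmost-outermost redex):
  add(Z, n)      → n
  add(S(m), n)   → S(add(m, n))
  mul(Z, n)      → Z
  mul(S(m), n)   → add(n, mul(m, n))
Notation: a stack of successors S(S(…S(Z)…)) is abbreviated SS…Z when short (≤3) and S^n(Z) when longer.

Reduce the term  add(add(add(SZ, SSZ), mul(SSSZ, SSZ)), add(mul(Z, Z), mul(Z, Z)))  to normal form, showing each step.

  start: add(add(add(SZ, SSZ), mul(SSSZ, SSZ)), add(mul(Z, Z), mul(Z, Z)))
  step 1: add(add(S(add(Z, SSZ)), mul(SSSZ, SSZ)), add(mul(Z, Z), mul(Z, Z)))
  step 2: add(S(add(add(Z, SSZ), mul(SSSZ, SSZ))), add(mul(Z, Z), mul(Z, Z)))
  step 3: S(add(add(add(Z, SSZ), mul(SSSZ, SSZ)), add(mul(Z, Z), mul(Z, Z))))
  step 4: S(add(add(SSZ, mul(SSSZ, SSZ)), add(mul(Z, Z), mul(Z, Z))))
  step 5: S(add(S(add(SZ, mul(SSSZ, SSZ))), add(mul(Z, Z), mul(Z, Z))))
  step 6: S(S(add(add(SZ, mul(SSSZ, SSZ)), add(mul(Z, Z), mul(Z, Z)))))
  step 7: S(S(add(S(add(Z, mul(SSSZ, SSZ))), add(mul(Z, Z), mul(Z, Z)))))
  step 8: S(S(S(add(add(Z, mul(SSSZ, SSZ)), add(mul(Z, Z), mul(Z, Z))))))
  step 9: S(S(S(add(mul(SSSZ, SSZ), add(mul(Z, Z), mul(Z, Z))))))
  step 10: S(S(S(add(add(SSZ, mul(SSZ, SSZ)), add(mul(Z, Z), mul(Z, Z))))))
  step 11: S(S(S(add(S(add(SZ, mul(SSZ, SSZ))), add(mul(Z, Z), mul(Z, Z))))))
  step 12: S(S(S(S(add(add(SZ, mul(SSZ, SSZ)), add(mul(Z, Z), mul(Z, Z)))))))
  step 13: S(S(S(S(add(S(add(Z, mul(SSZ, SSZ))), add(mul(Z, Z), mul(Z, Z)))))))
  step 14: S(S(S(S(S(add(add(Z, mul(SSZ, SSZ)), add(mul(Z, Z), mul(Z, Z))))))))
  step 15: S(S(S(S(S(add(mul(SSZ, SSZ), add(mul(Z, Z), mul(Z, Z))))))))
  step 16: S(S(S(S(S(add(add(SSZ, mul(SZ, SSZ)), add(mul(Z, Z), mul(Z, Z))))))))
  step 17: S(S(S(S(S(add(S(add(SZ, mul(SZ, SSZ))), add(mul(Z, Z), mul(Z, Z))))))))
  step 18: S(S(S(S(S(S(add(add(SZ, mul(SZ, SSZ)), add(mul(Z, Z), mul(Z, Z)))))))))
  step 19: S(S(S(S(S(S(add(S(add(Z, mul(SZ, SSZ))), add(mul(Z, Z), mul(Z, Z)))))))))
  step 20: S(S(S(S(S(S(S(add(add(Z, mul(SZ, SSZ)), add(mul(Z, Z), mul(Z, Z))))))))))
  step 21: S(S(S(S(S(S(S(add(mul(SZ, SSZ), add(mul(Z, Z), mul(Z, Z))))))))))
  step 22: S(S(S(S(S(S(S(add(add(SSZ, mul(Z, SSZ)), add(mul(Z, Z), mul(Z, Z))))))))))
  step 23: S(S(S(S(S(S(S(add(S(add(SZ, mul(Z, SSZ))), add(mul(Z, Z), mul(Z, Z))))))))))
  step 24: S(S(S(S(S(S(S(S(add(add(SZ, mul(Z, SSZ)), add(mul(Z, Z), mul(Z, Z)))))))))))
  step 25: S(S(S(S(S(S(S(S(add(S(add(Z, mul(Z, SSZ))), add(mul(Z, Z), mul(Z, Z)))))))))))
  step 26: S(S(S(S(S(S(S(S(S(add(add(Z, mul(Z, SSZ)), add(mul(Z, Z), mul(Z, Z))))))))))))
  step 27: S(S(S(S(S(S(S(S(S(add(mul(Z, SSZ), add(mul(Z, Z), mul(Z, Z))))))))))))
  step 28: S(S(S(S(S(S(S(S(S(add(Z, add(mul(Z, Z), mul(Z, Z))))))))))))
  step 29: S(S(S(S(S(S(S(S(S(add(mul(Z, Z), mul(Z, Z)))))))))))
  step 30: S(S(S(S(S(S(S(S(S(add(Z, mul(Z, Z)))))))))))
  step 31: S(S(S(S(S(S(S(S(S(mul(Z, Z))))))))))
  step 32: S^9(Z)

Answer: normal form = S^9(Z)  (in 32 steps)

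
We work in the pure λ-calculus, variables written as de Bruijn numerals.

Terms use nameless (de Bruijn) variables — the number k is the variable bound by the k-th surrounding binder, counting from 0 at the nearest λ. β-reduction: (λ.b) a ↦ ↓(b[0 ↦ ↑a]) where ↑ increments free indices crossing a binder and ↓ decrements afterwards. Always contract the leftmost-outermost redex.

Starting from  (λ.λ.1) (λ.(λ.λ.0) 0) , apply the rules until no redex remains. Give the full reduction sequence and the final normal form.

Answer: normal form = λ.λ.λ.0  (in 2 steps)

Reduction:
  start: (λ.λ.1) (λ.(λ.λ.0) 0)
  step 1: λ.λ.(λ.λ.0) 0
  step 2: λ.λ.λ.0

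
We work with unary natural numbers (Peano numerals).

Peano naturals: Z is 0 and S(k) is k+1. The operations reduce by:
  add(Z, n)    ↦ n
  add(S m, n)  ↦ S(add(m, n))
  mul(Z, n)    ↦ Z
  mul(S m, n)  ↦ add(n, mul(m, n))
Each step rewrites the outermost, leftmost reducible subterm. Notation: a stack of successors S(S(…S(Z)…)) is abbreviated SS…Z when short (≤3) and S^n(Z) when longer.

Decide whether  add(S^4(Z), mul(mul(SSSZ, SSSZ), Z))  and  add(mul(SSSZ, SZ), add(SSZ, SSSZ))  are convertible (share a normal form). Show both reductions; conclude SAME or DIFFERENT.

Answer: DIFFERENT — A ⇓ S^4(Z), B ⇓ S^8(Z)

Derivation:
Term A:
  start: add(S^4(Z), mul(mul(SSSZ, SSSZ), Z))
  →1  S(add(SSSZ, mul(mul(SSSZ, SSSZ), Z)))
  →2  S(S(add(SSZ, mul(mul(SSSZ, SSSZ), Z))))
  →3  S(S(S(add(SZ, mul(mul(SSSZ, SSSZ), Z)))))
  →4  S(S(S(S(add(Z, mul(mul(SSSZ, SSSZ), Z))))))
  →5  S(S(S(S(mul(mul(SSSZ, SSSZ), Z)))))
  →6  S(S(S(S(mul(add(SSSZ, mul(SSZ, SSSZ)), Z)))))
  →7  S(S(S(S(mul(S(add(SSZ, mul(SSZ, SSSZ))), Z)))))
  →8  S(S(S(S(add(Z, mul(add(SSZ, mul(SSZ, SSSZ)), Z))))))
  →9  S(S(S(S(mul(add(SSZ, mul(SSZ, SSSZ)), Z)))))
  →10  S(S(S(S(mul(S(add(SZ, mul(SSZ, SSSZ))), Z)))))
  →11  S(S(S(S(add(Z, mul(add(SZ, mul(SSZ, SSSZ)), Z))))))
  →12  S(S(S(S(mul(add(SZ, mul(SSZ, SSSZ)), Z)))))
  →13  S(S(S(S(mul(S(add(Z, mul(SSZ, SSSZ))), Z)))))
  →14  S(S(S(S(add(Z, mul(add(Z, mul(SSZ, SSSZ)), Z))))))
  →15  S(S(S(S(mul(add(Z, mul(SSZ, SSSZ)), Z)))))
  →16  S(S(S(S(mul(mul(SSZ, SSSZ), Z)))))
  →17  S(S(S(S(mul(add(SSSZ, mul(SZ, SSSZ)), Z)))))
  →18  S(S(S(S(mul(S(add(SSZ, mul(SZ, SSSZ))), Z)))))
  →19  S(S(S(S(add(Z, mul(add(SSZ, mul(SZ, SSSZ)), Z))))))
  →20  S(S(S(S(mul(add(SSZ, mul(SZ, SSSZ)), Z)))))
  →21  S(S(S(S(mul(S(add(SZ, mul(SZ, SSSZ))), Z)))))
  →22  S(S(S(S(add(Z, mul(add(SZ, mul(SZ, SSSZ)), Z))))))
  →23  S(S(S(S(mul(add(SZ, mul(SZ, SSSZ)), Z)))))
  →24  S(S(S(S(mul(S(add(Z, mul(SZ, SSSZ))), Z)))))
  →25  S(S(S(S(add(Z, mul(add(Z, mul(SZ, SSSZ)), Z))))))
  →26  S(S(S(S(mul(add(Z, mul(SZ, SSSZ)), Z)))))
  →27  S(S(S(S(mul(mul(SZ, SSSZ), Z)))))
  →28  S(S(S(S(mul(add(SSSZ, mul(Z, SSSZ)), Z)))))
  →29  S(S(S(S(mul(S(add(SSZ, mul(Z, SSSZ))), Z)))))
  →30  S(S(S(S(add(Z, mul(add(SSZ, mul(Z, SSSZ)), Z))))))
  →31  S(S(S(S(mul(add(SSZ, mul(Z, SSSZ)), Z)))))
  →32  S(S(S(S(mul(S(add(SZ, mul(Z, SSSZ))), Z)))))
  →33  S(S(S(S(add(Z, mul(add(SZ, mul(Z, SSSZ)), Z))))))
  →34  S(S(S(S(mul(add(SZ, mul(Z, SSSZ)), Z)))))
  →35  S(S(S(S(mul(S(add(Z, mul(Z, SSSZ))), Z)))))
  →36  S(S(S(S(add(Z, mul(add(Z, mul(Z, SSSZ)), Z))))))
  →37  S(S(S(S(mul(add(Z, mul(Z, SSSZ)), Z)))))
  →38  S(S(S(S(mul(mul(Z, SSSZ), Z)))))
  →39  S(S(S(S(mul(Z, Z)))))
  →40  S^4(Z)

Term B:
  start: add(mul(SSSZ, SZ), add(SSZ, SSSZ))
  →1  add(add(SZ, mul(SSZ, SZ)), add(SSZ, SSSZ))
  →2  add(S(add(Z, mul(SSZ, SZ))), add(SSZ, SSSZ))
  →3  S(add(add(Z, mul(SSZ, SZ)), add(SSZ, SSSZ)))
  →4  S(add(mul(SSZ, SZ), add(SSZ, SSSZ)))
  →5  S(add(add(SZ, mul(SZ, SZ)), add(SSZ, SSSZ)))
  →6  S(add(S(add(Z, mul(SZ, SZ))), add(SSZ, SSSZ)))
  →7  S(S(add(add(Z, mul(SZ, SZ)), add(SSZ, SSSZ))))
  →8  S(S(add(mul(SZ, SZ), add(SSZ, SSSZ))))
  →9  S(S(add(add(SZ, mul(Z, SZ)), add(SSZ, SSSZ))))
  →10  S(S(add(S(add(Z, mul(Z, SZ))), add(SSZ, SSSZ))))
  →11  S(S(S(add(add(Z, mul(Z, SZ)), add(SSZ, SSSZ)))))
  →12  S(S(S(add(mul(Z, SZ), add(SSZ, SSSZ)))))
  →13  S(S(S(add(Z, add(SSZ, SSSZ)))))
  →14  S(S(S(add(SSZ, SSSZ))))
  →15  S(S(S(S(add(SZ, SSSZ)))))
  →16  S(S(S(S(S(add(Z, SSSZ))))))
  →17  S^8(Z)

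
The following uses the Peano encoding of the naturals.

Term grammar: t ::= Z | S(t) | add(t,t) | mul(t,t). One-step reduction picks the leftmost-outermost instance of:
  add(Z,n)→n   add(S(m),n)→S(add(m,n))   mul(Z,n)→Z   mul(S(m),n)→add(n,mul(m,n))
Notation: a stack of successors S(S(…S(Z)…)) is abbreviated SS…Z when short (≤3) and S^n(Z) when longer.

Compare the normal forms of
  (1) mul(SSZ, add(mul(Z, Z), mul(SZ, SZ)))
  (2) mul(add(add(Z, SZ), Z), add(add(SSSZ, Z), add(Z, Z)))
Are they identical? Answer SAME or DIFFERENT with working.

Answer: DIFFERENT — A ⇓ SSZ, B ⇓ SSSZ

Reduction:
Term A:
  start: mul(SSZ, add(mul(Z, Z), mul(SZ, SZ)))
  [1] add(add(mul(Z, Z), mul(SZ, SZ)), mul(SZ, add(mul(Z, Z), mul(SZ, SZ))))
  [2] add(add(Z, mul(SZ, SZ)), mul(SZ, add(mul(Z, Z), mul(SZ, SZ))))
  [3] add(mul(SZ, SZ), mul(SZ, add(mul(Z, Z), mul(SZ, SZ))))
  [4] add(add(SZ, mul(Z, SZ)), mul(SZ, add(mul(Z, Z), mul(SZ, SZ))))
  [5] add(S(add(Z, mul(Z, SZ))), mul(SZ, add(mul(Z, Z), mul(SZ, SZ))))
  [6] S(add(add(Z, mul(Z, SZ)), mul(SZ, add(mul(Z, Z), mul(SZ, SZ)))))
  [7] S(add(mul(Z, SZ), mul(SZ, add(mul(Z, Z), mul(SZ, SZ)))))
  [8] S(add(Z, mul(SZ, add(mul(Z, Z), mul(SZ, SZ)))))
  [9] S(mul(SZ, add(mul(Z, Z), mul(SZ, SZ))))
  [10] S(add(add(mul(Z, Z), mul(SZ, SZ)), mul(Z, add(mul(Z, Z), mul(SZ, SZ)))))
  [11] S(add(add(Z, mul(SZ, SZ)), mul(Z, add(mul(Z, Z), mul(SZ, SZ)))))
  [12] S(add(mul(SZ, SZ), mul(Z, add(mul(Z, Z), mul(SZ, SZ)))))
  [13] S(add(add(SZ, mul(Z, SZ)), mul(Z, add(mul(Z, Z), mul(SZ, SZ)))))
  [14] S(add(S(add(Z, mul(Z, SZ))), mul(Z, add(mul(Z, Z), mul(SZ, SZ)))))
  [15] S(S(add(add(Z, mul(Z, SZ)), mul(Z, add(mul(Z, Z), mul(SZ, SZ))))))
  [16] S(S(add(mul(Z, SZ), mul(Z, add(mul(Z, Z), mul(SZ, SZ))))))
  [17] S(S(add(Z, mul(Z, add(mul(Z, Z), mul(SZ, SZ))))))
  [18] S(S(mul(Z, add(mul(Z, Z), mul(SZ, SZ)))))
  [19] SSZ

Term B:
  start: mul(add(add(Z, SZ), Z), add(add(SSSZ, Z), add(Z, Z)))
  [1] mul(add(SZ, Z), add(add(SSSZ, Z), add(Z, Z)))
  [2] mul(S(add(Z, Z)), add(add(SSSZ, Z), add(Z, Z)))
  [3] add(add(add(SSSZ, Z), add(Z, Z)), mul(add(Z, Z), add(add(SSSZ, Z), add(Z, Z))))
  [4] add(add(S(add(SSZ, Z)), add(Z, Z)), mul(add(Z, Z), add(add(SSSZ, Z), add(Z, Z))))
  [5] add(S(add(add(SSZ, Z), add(Z, Z))), mul(add(Z, Z), add(add(SSSZ, Z), add(Z, Z))))
  [6] S(add(add(add(SSZ, Z), add(Z, Z)), mul(add(Z, Z), add(add(SSSZ, Z), add(Z, Z)))))
  [7] S(add(add(S(add(SZ, Z)), add(Z, Z)), mul(add(Z, Z), add(add(SSSZ, Z), add(Z, Z)))))
  [8] S(add(S(add(add(SZ, Z), add(Z, Z))), mul(add(Z, Z), add(add(SSSZ, Z), add(Z, Z)))))
  [9] S(S(add(add(add(SZ, Z), add(Z, Z)), mul(add(Z, Z), add(add(SSSZ, Z), add(Z, Z))))))
  [10] S(S(add(add(S(add(Z, Z)), add(Z, Z)), mul(add(Z, Z), add(add(SSSZ, Z), add(Z, Z))))))
  [11] S(S(add(S(add(add(Z, Z), add(Z, Z))), mul(add(Z, Z), add(add(SSSZ, Z), add(Z, Z))))))
  [12] S(S(S(add(add(add(Z, Z), add(Z, Z)), mul(add(Z, Z), add(add(SSSZ, Z), add(Z, Z)))))))
  [13] S(S(S(add(add(Z, add(Z, Z)), mul(add(Z, Z), add(add(SSSZ, Z), add(Z, Z)))))))
  [14] S(S(S(add(add(Z, Z), mul(add(Z, Z), add(add(SSSZ, Z), add(Z, Z)))))))
  [15] S(S(S(add(Z, mul(add(Z, Z), add(add(SSSZ, Z), add(Z, Z)))))))
  [16] S(S(S(mul(add(Z, Z), add(add(SSSZ, Z), add(Z, Z))))))
  [17] S(S(S(mul(Z, add(add(SSSZ, Z), add(Z, Z))))))
  [18] SSSZ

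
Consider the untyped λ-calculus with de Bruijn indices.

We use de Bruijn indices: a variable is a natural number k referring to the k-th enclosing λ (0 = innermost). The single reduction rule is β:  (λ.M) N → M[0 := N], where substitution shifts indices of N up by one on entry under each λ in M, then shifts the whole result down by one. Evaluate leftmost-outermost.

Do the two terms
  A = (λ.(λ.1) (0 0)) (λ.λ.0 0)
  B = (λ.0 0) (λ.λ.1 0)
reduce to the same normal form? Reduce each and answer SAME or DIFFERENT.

Term A:
  start: (λ.(λ.1) (0 0)) (λ.λ.0 0)
  →1  (λ.λ.λ.0 0) ((λ.λ.0 0) (λ.λ.0 0))
  →2  λ.λ.0 0

Term B:
  start: (λ.0 0) (λ.λ.1 0)
  →1  (λ.λ.1 0) (λ.λ.1 0)
  →2  λ.(λ.λ.1 0) 0
  →3  λ.λ.1 0

Answer: DIFFERENT — A ⇓ λ.λ.0 0, B ⇓ λ.λ.1 0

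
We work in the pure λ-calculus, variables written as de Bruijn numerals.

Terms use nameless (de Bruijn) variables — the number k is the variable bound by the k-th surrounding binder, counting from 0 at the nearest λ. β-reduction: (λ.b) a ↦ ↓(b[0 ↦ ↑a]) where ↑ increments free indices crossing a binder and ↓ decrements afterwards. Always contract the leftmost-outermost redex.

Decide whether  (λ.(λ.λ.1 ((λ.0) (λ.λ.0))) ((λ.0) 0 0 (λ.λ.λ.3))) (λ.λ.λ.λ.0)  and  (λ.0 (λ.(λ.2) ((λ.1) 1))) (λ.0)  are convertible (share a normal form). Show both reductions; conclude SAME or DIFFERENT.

Answer: SAME — A ⇓ λ.λ.0, B ⇓ λ.λ.0

Derivation:
Term A:
  start: (λ.(λ.λ.1 ((λ.0) (λ.λ.0))) ((λ.0) 0 0 (λ.λ.λ.3))) (λ.λ.λ.λ.0)
  step 1: (λ.λ.1 ((λ.0) (λ.λ.0))) ((λ.0) (λ.λ.λ.λ.0) (λ.λ.λ.λ.0) (λ.λ.λ.λ.λ.λ.λ.0))
  step 2: λ.(λ.0) (λ.λ.λ.λ.0) (λ.λ.λ.λ.0) (λ.λ.λ.λ.λ.λ.λ.0) ((λ.0) (λ.λ.0))
  step 3: λ.(λ.λ.λ.λ.0) (λ.λ.λ.λ.0) (λ.λ.λ.λ.λ.λ.λ.0) ((λ.0) (λ.λ.0))
  step 4: λ.(λ.λ.λ.0) (λ.λ.λ.λ.λ.λ.λ.0) ((λ.0) (λ.λ.0))
  step 5: λ.(λ.λ.0) ((λ.0) (λ.λ.0))
  step 6: λ.λ.0

Term B:
  start: (λ.0 (λ.(λ.2) ((λ.1) 1))) (λ.0)
  step 1: (λ.0) (λ.(λ.λ.0) ((λ.1) (λ.0)))
  step 2: λ.(λ.λ.0) ((λ.1) (λ.0))
  step 3: λ.λ.0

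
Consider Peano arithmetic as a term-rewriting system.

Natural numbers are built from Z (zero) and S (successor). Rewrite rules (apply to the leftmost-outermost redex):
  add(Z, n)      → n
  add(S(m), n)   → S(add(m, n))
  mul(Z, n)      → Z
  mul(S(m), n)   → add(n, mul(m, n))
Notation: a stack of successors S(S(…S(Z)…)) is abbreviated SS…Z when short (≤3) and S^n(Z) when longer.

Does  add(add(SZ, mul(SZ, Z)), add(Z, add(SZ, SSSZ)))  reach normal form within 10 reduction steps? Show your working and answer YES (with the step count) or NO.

  start: add(add(SZ, mul(SZ, Z)), add(Z, add(SZ, SSSZ)))
  step 1: add(S(add(Z, mul(SZ, Z))), add(Z, add(SZ, SSSZ)))
  step 2: S(add(add(Z, mul(SZ, Z)), add(Z, add(SZ, SSSZ))))
  step 3: S(add(mul(SZ, Z), add(Z, add(SZ, SSSZ))))
  step 4: S(add(add(Z, mul(Z, Z)), add(Z, add(SZ, SSSZ))))
  step 5: S(add(mul(Z, Z), add(Z, add(SZ, SSSZ))))
  step 6: S(add(Z, add(Z, add(SZ, SSSZ))))
  step 7: S(add(Z, add(SZ, SSSZ)))
  step 8: S(add(SZ, SSSZ))
  step 9: S(S(add(Z, SSSZ)))
  step 10: S^5(Z)

Answer: YES — reaches normal form S^5(Z) in 10 ≤ 10 steps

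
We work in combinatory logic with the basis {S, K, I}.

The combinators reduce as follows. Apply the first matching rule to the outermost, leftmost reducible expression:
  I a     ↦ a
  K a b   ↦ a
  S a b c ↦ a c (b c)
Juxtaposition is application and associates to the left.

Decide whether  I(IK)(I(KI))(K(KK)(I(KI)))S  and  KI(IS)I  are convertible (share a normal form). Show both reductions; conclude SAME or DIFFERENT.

Term A:
  start: I(IK)(I(KI))(K(KK)(I(KI)))S
  [1] IK(I(KI))(K(KK)(I(KI)))S
  [2] K(I(KI))(K(KK)(I(KI)))S
  [3] I(KI)S
  [4] KIS
  [5] I

Term B:
  start: KI(IS)I
  [1] II
  [2] I

Answer: SAME — A ⇓ I, B ⇓ I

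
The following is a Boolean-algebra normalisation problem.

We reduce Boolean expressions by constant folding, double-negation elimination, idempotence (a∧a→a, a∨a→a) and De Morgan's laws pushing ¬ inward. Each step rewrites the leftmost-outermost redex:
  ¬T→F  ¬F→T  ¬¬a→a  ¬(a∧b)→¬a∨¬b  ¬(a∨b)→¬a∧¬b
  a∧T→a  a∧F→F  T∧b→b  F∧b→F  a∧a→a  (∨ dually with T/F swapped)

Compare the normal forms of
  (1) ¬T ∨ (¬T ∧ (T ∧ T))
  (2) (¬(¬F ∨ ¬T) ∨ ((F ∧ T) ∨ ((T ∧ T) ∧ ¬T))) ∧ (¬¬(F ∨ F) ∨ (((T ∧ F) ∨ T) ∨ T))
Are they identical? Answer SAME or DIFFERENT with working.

Term A:
  start: ¬T ∨ (¬T ∧ (T ∧ T))
  [1] F ∨ (¬T ∧ (T ∧ T))
  [2] ¬T ∧ (T ∧ T)
  [3] F ∧ (T ∧ T)
  [4] F

Term B:
  start: (¬(¬F ∨ ¬T) ∨ ((F ∧ T) ∨ ((T ∧ T) ∧ ¬T))) ∧ (¬¬(F ∨ F) ∨ (((T ∧ F) ∨ T) ∨ T))
  [1] ((¬¬F ∧ ¬¬T) ∨ ((F ∧ T) ∨ ((T ∧ T) ∧ ¬T))) ∧ (¬¬(F ∨ F) ∨ (((T ∧ F) ∨ T) ∨ T))
  [2] ((F ∧ ¬¬T) ∨ ((F ∧ T) ∨ ((T ∧ T) ∧ ¬T))) ∧ (¬¬(F ∨ F) ∨ (((T ∧ F) ∨ T) ∨ T))
  [3] (F ∨ ((F ∧ T) ∨ ((T ∧ T) ∧ ¬T))) ∧ (¬¬(F ∨ F) ∨ (((T ∧ F) ∨ T) ∨ T))
  [4] ((F ∧ T) ∨ ((T ∧ T) ∧ ¬T)) ∧ (¬¬(F ∨ F) ∨ (((T ∧ F) ∨ T) ∨ T))
  [5] (F ∨ ((T ∧ T) ∧ ¬T)) ∧ (¬¬(F ∨ F) ∨ (((T ∧ F) ∨ T) ∨ T))
  [6] ((T ∧ T) ∧ ¬T) ∧ (¬¬(F ∨ F) ∨ (((T ∧ F) ∨ T) ∨ T))
  [7] (T ∧ ¬T) ∧ (¬¬(F ∨ F) ∨ (((T ∧ F) ∨ T) ∨ T))
  [8] ¬T ∧ (¬¬(F ∨ F) ∨ (((T ∧ F) ∨ T) ∨ T))
  [9] F ∧ (¬¬(F ∨ F) ∨ (((T ∧ F) ∨ T) ∨ T))
  [10] F

Answer: SAME — A ⇓ F, B ⇓ F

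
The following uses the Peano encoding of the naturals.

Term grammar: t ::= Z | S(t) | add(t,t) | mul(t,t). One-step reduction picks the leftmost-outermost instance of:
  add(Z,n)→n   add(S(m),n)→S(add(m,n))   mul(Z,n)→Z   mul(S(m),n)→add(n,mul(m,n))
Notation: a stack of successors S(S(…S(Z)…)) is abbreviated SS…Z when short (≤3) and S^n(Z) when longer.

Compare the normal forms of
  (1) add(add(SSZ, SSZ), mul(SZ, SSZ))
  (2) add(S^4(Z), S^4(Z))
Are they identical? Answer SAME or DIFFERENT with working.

Answer: DIFFERENT — A ⇓ S^6(Z), B ⇓ S^8(Z)

Working:
Term A:
  start: add(add(SSZ, SSZ), mul(SZ, SSZ))
  →1  add(S(add(SZ, SSZ)), mul(SZ, SSZ))
  →2  S(add(add(SZ, SSZ), mul(SZ, SSZ)))
  →3  S(add(S(add(Z, SSZ)), mul(SZ, SSZ)))
  →4  S(S(add(add(Z, SSZ), mul(SZ, SSZ))))
  →5  S(S(add(SSZ, mul(SZ, SSZ))))
  →6  S(S(S(add(SZ, mul(SZ, SSZ)))))
  →7  S(S(S(S(add(Z, mul(SZ, SSZ))))))
  →8  S(S(S(S(mul(SZ, SSZ)))))
  →9  S(S(S(S(add(SSZ, mul(Z, SSZ))))))
  →10  S(S(S(S(S(add(SZ, mul(Z, SSZ)))))))
  →11  S(S(S(S(S(S(add(Z, mul(Z, SSZ))))))))
  →12  S(S(S(S(S(S(mul(Z, SSZ)))))))
  →13  S^6(Z)

Term B:
  start: add(S^4(Z), S^4(Z))
  →1  S(add(SSSZ, S^4(Z)))
  →2  S(S(add(SSZ, S^4(Z))))
  →3  S(S(S(add(SZ, S^4(Z)))))
  →4  S(S(S(S(add(Z, S^4(Z))))))
  →5  S^8(Z)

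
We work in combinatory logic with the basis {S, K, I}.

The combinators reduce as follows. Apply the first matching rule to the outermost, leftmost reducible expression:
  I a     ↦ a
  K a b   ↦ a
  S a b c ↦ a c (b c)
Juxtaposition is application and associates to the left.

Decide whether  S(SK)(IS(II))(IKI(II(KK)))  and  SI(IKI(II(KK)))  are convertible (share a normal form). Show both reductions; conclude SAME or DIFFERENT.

Answer: SAME — A ⇓ SII, B ⇓ SII

Derivation:
Term A:
  start: S(SK)(IS(II))(IKI(II(KK)))
  →1  SK(IKI(II(KK)))(IS(II)(IKI(II(KK))))
  →2  K(IS(II)(IKI(II(KK))))(IKI(II(KK))(IS(II)(IKI(II(KK)))))
  →3  IS(II)(IKI(II(KK)))
  →4  S(II)(IKI(II(KK)))
  →5  SI(IKI(II(KK)))
  →6  SI(KI(II(KK)))
  →7  SII

Term B:
  start: SI(IKI(II(KK)))
  →1  SI(KI(II(KK)))
  →2  SII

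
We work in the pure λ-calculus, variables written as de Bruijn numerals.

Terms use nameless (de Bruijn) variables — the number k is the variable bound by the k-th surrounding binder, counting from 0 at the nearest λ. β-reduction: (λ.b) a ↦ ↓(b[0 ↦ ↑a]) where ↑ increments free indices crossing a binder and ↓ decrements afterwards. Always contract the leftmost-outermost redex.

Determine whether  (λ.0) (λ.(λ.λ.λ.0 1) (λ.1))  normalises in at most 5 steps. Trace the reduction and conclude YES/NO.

  start: (λ.0) (λ.(λ.λ.λ.0 1) (λ.1))
  →1  λ.(λ.λ.λ.0 1) (λ.1)
  →2  λ.λ.λ.0 1

Answer: YES — reaches normal form λ.λ.λ.0 1 in 2 ≤ 5 steps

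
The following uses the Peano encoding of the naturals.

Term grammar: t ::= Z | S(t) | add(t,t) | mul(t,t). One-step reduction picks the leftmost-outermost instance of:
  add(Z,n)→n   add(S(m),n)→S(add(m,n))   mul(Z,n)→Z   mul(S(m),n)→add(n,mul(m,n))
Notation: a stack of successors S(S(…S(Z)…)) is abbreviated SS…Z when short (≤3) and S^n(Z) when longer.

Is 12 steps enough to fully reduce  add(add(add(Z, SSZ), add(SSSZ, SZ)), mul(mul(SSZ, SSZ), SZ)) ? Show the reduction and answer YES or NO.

  start: add(add(add(Z, SSZ), add(SSSZ, SZ)), mul(mul(SSZ, SSZ), SZ))
  step 1: add(add(SSZ, add(SSSZ, SZ)), mul(mul(SSZ, SSZ), SZ))
  step 2: add(S(add(SZ, add(SSSZ, SZ))), mul(mul(SSZ, SSZ), SZ))
  step 3: S(add(add(SZ, add(SSSZ, SZ)), mul(mul(SSZ, SSZ), SZ)))
  step 4: S(add(S(add(Z, add(SSSZ, SZ))), mul(mul(SSZ, SSZ), SZ)))
  step 5: S(S(add(add(Z, add(SSSZ, SZ)), mul(mul(SSZ, SSZ), SZ))))
  step 6: S(S(add(add(SSSZ, SZ), mul(mul(SSZ, SSZ), SZ))))
  step 7: S(S(add(S(add(SSZ, SZ)), mul(mul(SSZ, SSZ), SZ))))
  step 8: S(S(S(add(add(SSZ, SZ), mul(mul(SSZ, SSZ), SZ)))))
  step 9: S(S(S(add(S(add(SZ, SZ)), mul(mul(SSZ, SSZ), SZ)))))
  step 10: S(S(S(S(add(add(SZ, SZ), mul(mul(SSZ, SSZ), SZ))))))
  step 11: S(S(S(S(add(S(add(Z, SZ)), mul(mul(SSZ, SSZ), SZ))))))
  step 12: S(S(S(S(S(add(add(Z, SZ), mul(mul(SSZ, SSZ), SZ)))))))

Answer: NO — after 12 steps the term is S(S(S(S(S(add(add(Z, SZ), mul(mul(SSZ, SSZ), SZ))))))), not yet normal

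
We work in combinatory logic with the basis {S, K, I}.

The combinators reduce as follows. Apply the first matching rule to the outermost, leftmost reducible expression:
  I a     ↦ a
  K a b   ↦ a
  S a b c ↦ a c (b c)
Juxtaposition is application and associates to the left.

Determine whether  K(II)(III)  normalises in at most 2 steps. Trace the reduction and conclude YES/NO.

Answer: YES — reaches normal form I in 2 ≤ 2 steps

Reduction:
  start: K(II)(III)
  step 1: II
  step 2: I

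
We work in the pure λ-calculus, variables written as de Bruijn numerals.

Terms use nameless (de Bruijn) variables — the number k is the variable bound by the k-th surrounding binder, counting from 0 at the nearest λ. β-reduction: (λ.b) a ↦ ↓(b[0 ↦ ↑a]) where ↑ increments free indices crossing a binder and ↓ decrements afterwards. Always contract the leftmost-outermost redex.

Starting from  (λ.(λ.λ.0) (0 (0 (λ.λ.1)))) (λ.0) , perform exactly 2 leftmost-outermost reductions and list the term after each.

Answer: after 2 steps: λ.0

Derivation:
  start: (λ.(λ.λ.0) (0 (0 (λ.λ.1)))) (λ.0)
  [1] (λ.λ.0) ((λ.0) ((λ.0) (λ.λ.1)))
  [2] λ.0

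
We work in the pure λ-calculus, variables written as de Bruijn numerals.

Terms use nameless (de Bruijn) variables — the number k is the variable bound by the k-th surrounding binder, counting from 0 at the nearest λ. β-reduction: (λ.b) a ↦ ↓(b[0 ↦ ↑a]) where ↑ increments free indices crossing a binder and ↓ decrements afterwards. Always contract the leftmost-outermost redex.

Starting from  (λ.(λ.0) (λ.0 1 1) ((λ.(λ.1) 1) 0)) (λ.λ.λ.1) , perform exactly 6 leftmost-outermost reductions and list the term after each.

  start: (λ.(λ.0) (λ.0 1 1) ((λ.(λ.1) 1) 0)) (λ.λ.λ.1)
  →1  (λ.0) (λ.0 (λ.λ.λ.1) (λ.λ.λ.1)) ((λ.(λ.1) (λ.λ.λ.1)) (λ.λ.λ.1))
  →2  (λ.0 (λ.λ.λ.1) (λ.λ.λ.1)) ((λ.(λ.1) (λ.λ.λ.1)) (λ.λ.λ.1))
  →3  (λ.(λ.1) (λ.λ.λ.1)) (λ.λ.λ.1) (λ.λ.λ.1) (λ.λ.λ.1)
  →4  (λ.λ.λ.λ.1) (λ.λ.λ.1) (λ.λ.λ.1) (λ.λ.λ.1)
  →5  (λ.λ.λ.1) (λ.λ.λ.1) (λ.λ.λ.1)
  →6  (λ.λ.1) (λ.λ.λ.1)

Answer: after 6 steps: (λ.λ.1) (λ.λ.λ.1)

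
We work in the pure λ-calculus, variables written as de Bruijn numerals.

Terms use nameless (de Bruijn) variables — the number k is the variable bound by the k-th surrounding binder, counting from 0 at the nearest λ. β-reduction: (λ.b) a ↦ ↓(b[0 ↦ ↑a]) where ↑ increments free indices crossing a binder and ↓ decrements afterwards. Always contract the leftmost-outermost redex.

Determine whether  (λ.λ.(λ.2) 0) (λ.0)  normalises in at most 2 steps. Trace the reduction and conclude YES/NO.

Answer: YES — reaches normal form λ.λ.0 in 2 ≤ 2 steps

Derivation:
  start: (λ.λ.(λ.2) 0) (λ.0)
  →1  λ.(λ.λ.0) 0
  →2  λ.λ.0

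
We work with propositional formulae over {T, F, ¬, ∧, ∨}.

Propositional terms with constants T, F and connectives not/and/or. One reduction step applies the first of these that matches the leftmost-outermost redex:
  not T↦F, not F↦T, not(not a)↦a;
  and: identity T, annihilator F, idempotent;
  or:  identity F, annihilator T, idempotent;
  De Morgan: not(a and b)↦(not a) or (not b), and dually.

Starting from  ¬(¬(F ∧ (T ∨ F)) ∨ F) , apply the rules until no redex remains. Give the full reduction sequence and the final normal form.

  start: ¬(¬(F ∧ (T ∨ F)) ∨ F)
  step 1: ¬¬(F ∧ (T ∨ F)) ∧ ¬F
  step 2: (F ∧ (T ∨ F)) ∧ ¬F
  step 3: F ∧ ¬F
  step 4: F

Answer: normal form = F  (in 4 steps)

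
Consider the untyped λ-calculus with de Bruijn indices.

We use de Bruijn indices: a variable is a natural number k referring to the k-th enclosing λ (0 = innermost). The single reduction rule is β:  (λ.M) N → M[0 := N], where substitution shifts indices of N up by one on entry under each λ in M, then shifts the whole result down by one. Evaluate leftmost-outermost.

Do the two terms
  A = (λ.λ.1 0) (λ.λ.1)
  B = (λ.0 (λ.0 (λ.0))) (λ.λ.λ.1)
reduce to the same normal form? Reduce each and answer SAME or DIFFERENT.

Term A:
  start: (λ.λ.1 0) (λ.λ.1)
  [1] λ.(λ.λ.1) 0
  [2] λ.λ.1

Term B:
  start: (λ.0 (λ.0 (λ.0))) (λ.λ.λ.1)
  [1] (λ.λ.λ.1) (λ.0 (λ.0))
  [2] λ.λ.1

Answer: SAME — A ⇓ λ.λ.1, B ⇓ λ.λ.1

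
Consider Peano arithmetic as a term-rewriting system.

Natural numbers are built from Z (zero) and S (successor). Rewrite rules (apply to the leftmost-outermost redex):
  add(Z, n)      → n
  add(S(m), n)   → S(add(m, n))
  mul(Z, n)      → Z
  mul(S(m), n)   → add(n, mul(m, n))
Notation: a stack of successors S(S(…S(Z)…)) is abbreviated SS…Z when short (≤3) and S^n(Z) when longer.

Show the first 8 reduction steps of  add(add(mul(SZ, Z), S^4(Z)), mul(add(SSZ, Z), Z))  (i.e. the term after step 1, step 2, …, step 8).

  start: add(add(mul(SZ, Z), S^4(Z)), mul(add(SSZ, Z), Z))
  step 1: add(add(add(Z, mul(Z, Z)), S^4(Z)), mul(add(SSZ, Z), Z))
  step 2: add(add(mul(Z, Z), S^4(Z)), mul(add(SSZ, Z), Z))
  step 3: add(add(Z, S^4(Z)), mul(add(SSZ, Z), Z))
  step 4: add(S^4(Z), mul(add(SSZ, Z), Z))
  step 5: S(add(SSSZ, mul(add(SSZ, Z), Z)))
  step 6: S(S(add(SSZ, mul(add(SSZ, Z), Z))))
  step 7: S(S(S(add(SZ, mul(add(SSZ, Z), Z)))))
  step 8: S(S(S(S(add(Z, mul(add(SSZ, Z), Z))))))

Answer: after 8 steps: S(S(S(S(add(Z, mul(add(SSZ, Z), Z))))))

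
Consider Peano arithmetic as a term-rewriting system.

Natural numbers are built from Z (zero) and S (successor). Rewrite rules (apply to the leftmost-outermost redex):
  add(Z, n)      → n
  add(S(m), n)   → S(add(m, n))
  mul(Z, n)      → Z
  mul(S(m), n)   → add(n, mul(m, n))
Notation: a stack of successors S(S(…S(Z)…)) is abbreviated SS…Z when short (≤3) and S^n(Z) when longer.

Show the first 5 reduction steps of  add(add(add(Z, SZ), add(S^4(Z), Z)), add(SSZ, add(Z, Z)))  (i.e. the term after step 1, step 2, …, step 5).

  start: add(add(add(Z, SZ), add(S^4(Z), Z)), add(SSZ, add(Z, Z)))
  →1  add(add(SZ, add(S^4(Z), Z)), add(SSZ, add(Z, Z)))
  →2  add(S(add(Z, add(S^4(Z), Z))), add(SSZ, add(Z, Z)))
  →3  S(add(add(Z, add(S^4(Z), Z)), add(SSZ, add(Z, Z))))
  →4  S(add(add(S^4(Z), Z), add(SSZ, add(Z, Z))))
  →5  S(add(S(add(SSSZ, Z)), add(SSZ, add(Z, Z))))

Answer: after 5 steps: S(add(S(add(SSSZ, Z)), add(SSZ, add(Z, Z))))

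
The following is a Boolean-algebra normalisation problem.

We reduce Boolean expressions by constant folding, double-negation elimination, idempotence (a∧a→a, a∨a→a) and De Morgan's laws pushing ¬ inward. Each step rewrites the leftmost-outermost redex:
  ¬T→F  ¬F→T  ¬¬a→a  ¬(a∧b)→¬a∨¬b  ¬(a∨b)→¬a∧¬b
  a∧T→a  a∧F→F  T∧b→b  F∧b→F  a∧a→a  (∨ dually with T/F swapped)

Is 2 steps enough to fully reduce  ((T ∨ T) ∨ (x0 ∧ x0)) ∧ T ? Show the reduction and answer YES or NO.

  start: ((T ∨ T) ∨ (x0 ∧ x0)) ∧ T
  [1] (T ∨ T) ∨ (x0 ∧ x0)
  [2] T ∨ (x0 ∧ x0)

Answer: NO — after 2 steps the term is T ∨ (x0 ∧ x0), not yet normal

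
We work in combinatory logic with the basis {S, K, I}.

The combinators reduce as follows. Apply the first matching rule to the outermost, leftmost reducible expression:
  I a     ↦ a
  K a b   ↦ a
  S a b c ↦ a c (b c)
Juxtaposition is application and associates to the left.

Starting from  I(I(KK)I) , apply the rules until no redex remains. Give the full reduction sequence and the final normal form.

Answer: normal form = K  (in 3 steps)

Derivation:
  start: I(I(KK)I)
  step 1: I(KK)I
  step 2: KKI
  step 3: K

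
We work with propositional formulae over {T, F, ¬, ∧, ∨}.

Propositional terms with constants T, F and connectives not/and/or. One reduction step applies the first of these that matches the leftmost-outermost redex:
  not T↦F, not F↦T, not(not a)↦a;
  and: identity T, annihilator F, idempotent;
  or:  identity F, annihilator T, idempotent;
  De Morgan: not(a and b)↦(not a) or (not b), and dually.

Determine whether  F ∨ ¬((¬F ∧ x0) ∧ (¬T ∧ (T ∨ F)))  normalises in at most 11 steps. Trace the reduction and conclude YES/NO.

  start: F ∨ ¬((¬F ∧ x0) ∧ (¬T ∧ (T ∨ F)))
  [1] ¬((¬F ∧ x0) ∧ (¬T ∧ (T ∨ F)))
  [2] ¬(¬F ∧ x0) ∨ ¬(¬T ∧ (T ∨ F))
  [3] (¬¬F ∨ ¬x0) ∨ ¬(¬T ∧ (T ∨ F))
  [4] (F ∨ ¬x0) ∨ ¬(¬T ∧ (T ∨ F))
  [5] ¬x0 ∨ ¬(¬T ∧ (T ∨ F))
  [6] ¬x0 ∨ (¬¬T ∨ ¬(T ∨ F))
  [7] ¬x0 ∨ (T ∨ ¬(T ∨ F))
  [8] ¬x0 ∨ T
  [9] T

Answer: YES — reaches normal form T in 9 ≤ 11 steps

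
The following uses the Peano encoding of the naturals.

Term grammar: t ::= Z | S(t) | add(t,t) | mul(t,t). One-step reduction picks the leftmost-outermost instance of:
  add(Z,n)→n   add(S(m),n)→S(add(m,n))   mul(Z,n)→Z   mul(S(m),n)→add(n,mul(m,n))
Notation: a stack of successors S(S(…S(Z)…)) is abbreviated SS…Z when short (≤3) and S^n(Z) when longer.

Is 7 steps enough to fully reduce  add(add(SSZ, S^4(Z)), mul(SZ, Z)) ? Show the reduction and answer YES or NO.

  start: add(add(SSZ, S^4(Z)), mul(SZ, Z))
  [1] add(S(add(SZ, S^4(Z))), mul(SZ, Z))
  [2] S(add(add(SZ, S^4(Z)), mul(SZ, Z)))
  [3] S(add(S(add(Z, S^4(Z))), mul(SZ, Z)))
  [4] S(S(add(add(Z, S^4(Z)), mul(SZ, Z))))
  [5] S(S(add(S^4(Z), mul(SZ, Z))))
  [6] S(S(S(add(SSSZ, mul(SZ, Z)))))
  [7] S(S(S(S(add(SSZ, mul(SZ, Z))))))

Answer: NO — after 7 steps the term is S(S(S(S(add(SSZ, mul(SZ, Z)))))), not yet normal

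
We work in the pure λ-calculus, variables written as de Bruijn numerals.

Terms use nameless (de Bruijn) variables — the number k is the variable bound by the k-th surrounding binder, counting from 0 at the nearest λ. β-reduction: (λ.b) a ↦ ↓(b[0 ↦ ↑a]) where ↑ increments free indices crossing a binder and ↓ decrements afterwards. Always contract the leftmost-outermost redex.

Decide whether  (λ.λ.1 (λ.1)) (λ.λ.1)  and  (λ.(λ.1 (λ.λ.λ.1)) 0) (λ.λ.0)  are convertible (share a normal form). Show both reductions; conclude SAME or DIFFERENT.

Term A:
  start: (λ.λ.1 (λ.1)) (λ.λ.1)
  →1  λ.(λ.λ.1) (λ.1)
  →2  λ.λ.λ.2

Term B:
  start: (λ.(λ.1 (λ.λ.λ.1)) 0) (λ.λ.0)
  →1  (λ.(λ.λ.0) (λ.λ.λ.1)) (λ.λ.0)
  →2  (λ.λ.0) (λ.λ.λ.1)
  →3  λ.0

Answer: DIFFERENT — A ⇓ λ.λ.λ.2, B ⇓ λ.0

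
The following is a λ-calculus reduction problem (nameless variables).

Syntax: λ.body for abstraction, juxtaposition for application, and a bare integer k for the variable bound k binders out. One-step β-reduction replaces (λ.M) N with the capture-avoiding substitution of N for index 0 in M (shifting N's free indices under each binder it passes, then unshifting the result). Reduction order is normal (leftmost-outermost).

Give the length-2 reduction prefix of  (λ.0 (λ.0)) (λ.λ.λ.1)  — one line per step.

  start: (λ.0 (λ.0)) (λ.λ.λ.1)
  [1] (λ.λ.λ.1) (λ.0)
  [2] λ.λ.1

Answer: after 2 steps: λ.λ.1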